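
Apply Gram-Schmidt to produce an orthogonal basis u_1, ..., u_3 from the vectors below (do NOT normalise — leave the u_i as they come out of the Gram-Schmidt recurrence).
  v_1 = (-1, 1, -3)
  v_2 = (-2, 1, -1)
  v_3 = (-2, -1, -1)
Orthogonal basis:
  u_1 = (-1, 1, -3)
  u_2 = (-16/11, 5/11, 7/11)
  u_3 = (-2/3, -5/3, -1/3)

Apply the Gram-Schmidt recurrence
  u_1 = v_1
  u_i = v_i − Σ_{j<i} ((v_i · u_j) / (u_j · u_j)) · u_j.

Step by step this gives:
  u_1 = (-1, 1, -3)
  u_2 = (-16/11, 5/11, 7/11)
  u_3 = (-2/3, -5/3, -1/3)

Orthogonality check:
  u_2 · u_1 = 0 (should be 0)
  u_3 · u_1 = 0 (should be 0)
  u_3 · u_2 = 0 (should be 0)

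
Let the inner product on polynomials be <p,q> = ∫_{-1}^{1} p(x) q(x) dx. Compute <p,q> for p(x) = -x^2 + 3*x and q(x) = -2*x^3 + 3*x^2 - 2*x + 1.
<p,q> = -124/15

Expand the product: p(x)·q(x) = 2*x^5 - 9*x^4 + 11*x^3 - 7*x^2 + 3*x.
∫_{-1}^{1} of each monomial x^k gives [2/(k+1) if k even, 0 if k odd]. Integrating term-by-term (or equivalently evaluating the antiderivative F(x) = x^6/3 - 9*x^5/5 + 11*x^4/4 - 7*x^3/3 + 3*x^2/2 at the endpoints):
  F(1) − F(−1) = 9/20 − (523/60) = -124/15.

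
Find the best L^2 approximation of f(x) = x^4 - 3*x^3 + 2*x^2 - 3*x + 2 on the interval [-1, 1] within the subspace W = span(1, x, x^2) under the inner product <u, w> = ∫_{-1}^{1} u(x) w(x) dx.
g(x) = 20*x^2/7 - 24*x/5 + 67/35

The best approximation g ∈ W is the orthogonal projection of f onto W. Writing g = a_0 + a_1 x + a_2 x^2, the coefficients solve the normal equations G · a = b where
  G_{ij} = <φ_i, φ_j> and b_i = <f, φ_i>, with φ_0 = 1, φ_1 = x, φ_2 = x^2.
G =
  [2, 0, 2/3]
  [0, 2/3, 0]
  [2/3, 0, 2/5],
b = (86/15, -16/5, 254/105).
Solving gives a_0 = 67/35, a_1 = -24/5, a_2 = 20/7, so
  g(x) = 20*x^2/7 - 24*x/5 + 67/35.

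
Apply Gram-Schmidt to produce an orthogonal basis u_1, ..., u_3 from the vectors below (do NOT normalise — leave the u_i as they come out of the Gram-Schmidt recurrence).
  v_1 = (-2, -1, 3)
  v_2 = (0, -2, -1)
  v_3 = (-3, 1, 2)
Orthogonal basis:
  u_1 = (-2, -1, 3)
  u_2 = (-1/7, -29/14, -11/14)
  u_3 = (-35/23, 10/23, -20/23)

Apply the Gram-Schmidt recurrence
  u_1 = v_1
  u_i = v_i − Σ_{j<i} ((v_i · u_j) / (u_j · u_j)) · u_j.

Step by step this gives:
  u_1 = (-2, -1, 3)
  u_2 = (-1/7, -29/14, -11/14)
  u_3 = (-35/23, 10/23, -20/23)

Orthogonality check:
  u_2 · u_1 = 0 (should be 0)
  u_3 · u_1 = 0 (should be 0)
  u_3 · u_2 = 0 (should be 0)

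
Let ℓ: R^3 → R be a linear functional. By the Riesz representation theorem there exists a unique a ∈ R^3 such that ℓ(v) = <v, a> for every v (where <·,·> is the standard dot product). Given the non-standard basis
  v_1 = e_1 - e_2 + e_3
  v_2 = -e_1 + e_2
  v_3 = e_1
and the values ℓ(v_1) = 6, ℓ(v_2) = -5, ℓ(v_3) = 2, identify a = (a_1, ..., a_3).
a = (2, -3, 1)

Write a = (a_1, ..., a_3) in the standard basis. For each basis vector v_i, ℓ(v_i) = <v_i, a> is a linear equation in the a_j's. Collect the n equations into a matrix system V a = ℓ, where row i of V is v_i (expressed in the standard basis). Since V is invertible (lower-triangular with 1s on the diagonal, up to permutation), solve by back-substitution:
  V =
[[1, -1, 1],
 [-1, 1, 0],
 [1, 0, 0]]
  V a = (6, -5, 2)
Solving gives a = (2, -3, 1).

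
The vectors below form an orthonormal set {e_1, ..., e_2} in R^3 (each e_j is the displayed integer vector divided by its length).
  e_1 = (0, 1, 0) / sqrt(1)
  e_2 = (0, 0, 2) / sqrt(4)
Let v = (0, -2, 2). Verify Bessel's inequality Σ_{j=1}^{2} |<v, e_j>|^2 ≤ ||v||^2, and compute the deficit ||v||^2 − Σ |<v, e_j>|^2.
Σ |<v, e_j>|^2 = 8; ||v||^2 = 8; deficit = 0

Write each e_j = u_j / sqrt(<u_j, u_j>) where u_j is the displayed integer vector. Then <v, e_j> = <v, u_j> / sqrt(<u_j, u_j>), so |<v, e_j>|^2 = <v, u_j>^2 / <u_j, u_j>.
Coefficients: <v, e_1> = -2/sqrt(1), <v, e_2> = 4/sqrt(4).
Square and sum: Σ |<v, e_j>|^2 = 8.
Compute ||v||^2 = v·v = 8.
Deficit = 8 − 8 = 0 ≥ 0, confirming Bessel's inequality. (The deficit equals ||v − Σ <v,e_j> e_j||^2, the squared distance from v to span{e_j}.)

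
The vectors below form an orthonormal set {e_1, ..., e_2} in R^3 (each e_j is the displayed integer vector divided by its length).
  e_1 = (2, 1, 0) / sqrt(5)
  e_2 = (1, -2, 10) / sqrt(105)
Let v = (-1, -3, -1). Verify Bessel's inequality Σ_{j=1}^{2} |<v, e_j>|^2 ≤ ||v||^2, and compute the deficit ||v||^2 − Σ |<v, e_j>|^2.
Σ |<v, e_j>|^2 = 110/21; ||v||^2 = 11; deficit = 121/21

Write each e_j = u_j / sqrt(<u_j, u_j>) where u_j is the displayed integer vector. Then <v, e_j> = <v, u_j> / sqrt(<u_j, u_j>), so |<v, e_j>|^2 = <v, u_j>^2 / <u_j, u_j>.
Coefficients: <v, e_1> = -5/sqrt(5), <v, e_2> = -5/sqrt(105).
Square and sum: Σ |<v, e_j>|^2 = 110/21.
Compute ||v||^2 = v·v = 11.
Deficit = 11 − 110/21 = 121/21 ≥ 0, confirming Bessel's inequality. (The deficit equals ||v − Σ <v,e_j> e_j||^2, the squared distance from v to span{e_j}.)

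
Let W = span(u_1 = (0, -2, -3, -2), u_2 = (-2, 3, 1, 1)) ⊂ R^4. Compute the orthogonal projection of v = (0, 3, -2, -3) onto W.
proj_W(v) = (-2, 1, -2, -1)

Set up U = [u_1 | ... | u_2] ∈ R^(4×2). The projector onto W = col(U) is P = U (U^T U)^(-1) U^T.
Compute U^T U =
  [17, -11]
  [-11, 15],
and U^T v = (6, 4).
Solve U^T U · c = U^T v for the coefficients: c = (1, 1). The projection is proj_W(v) = U c.
Check: (v - proj_W(v)) · u_1 = 0  (should be 0).
Check: (v - proj_W(v)) · u_2 = 0  (should be 0).
Result: proj_W(v) = (-2, 1, -2, -1).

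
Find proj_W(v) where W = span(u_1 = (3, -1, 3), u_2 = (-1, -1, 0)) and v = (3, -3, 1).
proj_W(v) = (30/17, -30/17, 45/17)

Set up U = [u_1 | ... | u_2] ∈ R^(3×2). The projector onto W = col(U) is P = U (U^T U)^(-1) U^T.
Compute U^T U =
  [19, -2]
  [-2, 2],
and U^T v = (15, 0).
Solve U^T U · c = U^T v for the coefficients: c = (15/17, 15/17). The projection is proj_W(v) = U c.
Check: (v - proj_W(v)) · u_1 = 0  (should be 0).
Check: (v - proj_W(v)) · u_2 = 0  (should be 0).
Result: proj_W(v) = (30/17, -30/17, 45/17).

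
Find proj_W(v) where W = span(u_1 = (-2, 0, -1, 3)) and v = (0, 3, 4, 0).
proj_W(v) = (4/7, 0, 2/7, -6/7)

Set up U = [u_1 | ... | u_1] ∈ R^(4×1). The projector onto W = col(U) is P = U (U^T U)^(-1) U^T.
Compute U^T U =
  [14],
and U^T v = (-4).
Solve U^T U · c = U^T v for the coefficients: c = (-2/7). The projection is proj_W(v) = U c.
Check: (v - proj_W(v)) · u_1 = 0  (should be 0).
Result: proj_W(v) = (4/7, 0, 2/7, -6/7).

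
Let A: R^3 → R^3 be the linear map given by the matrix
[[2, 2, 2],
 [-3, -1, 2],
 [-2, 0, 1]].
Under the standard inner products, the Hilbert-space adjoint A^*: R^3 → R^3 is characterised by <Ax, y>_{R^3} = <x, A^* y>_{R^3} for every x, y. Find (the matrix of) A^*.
A^* = A^T =
[[2, -3, -2],
 [2, -1, 0],
 [2, 2, 1]]

For real matrices with standard dot products, the defining identity <Ax, y> = <x, A^* y> gives (Ax)^T y = x^T (A^*) y, i.e. x^T A^T y = x^T (A^*) y. Since this holds for all x, y, we must have A^* = A^T. Therefore
A^* =
[[2, -3, -2],
 [2, -1, 0],
 [2, 2, 1]].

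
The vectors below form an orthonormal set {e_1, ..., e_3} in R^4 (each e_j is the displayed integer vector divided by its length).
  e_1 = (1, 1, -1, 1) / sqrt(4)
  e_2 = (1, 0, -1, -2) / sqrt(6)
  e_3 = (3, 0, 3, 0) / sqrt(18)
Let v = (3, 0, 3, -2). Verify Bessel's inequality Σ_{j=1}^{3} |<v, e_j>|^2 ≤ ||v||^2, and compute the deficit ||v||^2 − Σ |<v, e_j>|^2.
Σ |<v, e_j>|^2 = 65/3; ||v||^2 = 22; deficit = 1/3

Write each e_j = u_j / sqrt(<u_j, u_j>) where u_j is the displayed integer vector. Then <v, e_j> = <v, u_j> / sqrt(<u_j, u_j>), so |<v, e_j>|^2 = <v, u_j>^2 / <u_j, u_j>.
Coefficients: <v, e_1> = -2/sqrt(4), <v, e_2> = 4/sqrt(6), <v, e_3> = 18/sqrt(18).
Square and sum: Σ |<v, e_j>|^2 = 65/3.
Compute ||v||^2 = v·v = 22.
Deficit = 22 − 65/3 = 1/3 ≥ 0, confirming Bessel's inequality. (The deficit equals ||v − Σ <v,e_j> e_j||^2, the squared distance from v to span{e_j}.)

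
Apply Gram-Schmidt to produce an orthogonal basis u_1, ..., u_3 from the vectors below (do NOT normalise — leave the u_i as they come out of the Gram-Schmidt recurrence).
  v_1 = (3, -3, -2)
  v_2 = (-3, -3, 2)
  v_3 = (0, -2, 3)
Orthogonal basis:
  u_1 = (3, -3, -2)
  u_2 = (-27/11, -39/11, 18/11)
  u_3 = (18/13, 0, 27/13)

Apply the Gram-Schmidt recurrence
  u_1 = v_1
  u_i = v_i − Σ_{j<i} ((v_i · u_j) / (u_j · u_j)) · u_j.

Step by step this gives:
  u_1 = (3, -3, -2)
  u_2 = (-27/11, -39/11, 18/11)
  u_3 = (18/13, 0, 27/13)

Orthogonality check:
  u_2 · u_1 = 0 (should be 0)
  u_3 · u_1 = 0 (should be 0)
  u_3 · u_2 = 0 (should be 0)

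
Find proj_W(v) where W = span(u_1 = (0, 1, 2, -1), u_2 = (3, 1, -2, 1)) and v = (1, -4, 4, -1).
proj_W(v) = (-60/37, -5/74, 75/37, -75/74)

Set up U = [u_1 | ... | u_2] ∈ R^(4×2). The projector onto W = col(U) is P = U (U^T U)^(-1) U^T.
Compute U^T U =
  [6, -4]
  [-4, 15],
and U^T v = (5, -10).
Solve U^T U · c = U^T v for the coefficients: c = (35/74, -20/37). The projection is proj_W(v) = U c.
Check: (v - proj_W(v)) · u_1 = 0  (should be 0).
Check: (v - proj_W(v)) · u_2 = 0  (should be 0).
Result: proj_W(v) = (-60/37, -5/74, 75/37, -75/74).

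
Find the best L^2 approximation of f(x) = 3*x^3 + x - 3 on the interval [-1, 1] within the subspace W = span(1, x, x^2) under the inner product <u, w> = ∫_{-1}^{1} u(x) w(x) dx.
g(x) = 14*x/5 - 3

The best approximation g ∈ W is the orthogonal projection of f onto W. Writing g = a_0 + a_1 x + a_2 x^2, the coefficients solve the normal equations G · a = b where
  G_{ij} = <φ_i, φ_j> and b_i = <f, φ_i>, with φ_0 = 1, φ_1 = x, φ_2 = x^2.
G =
  [2, 0, 2/3]
  [0, 2/3, 0]
  [2/3, 0, 2/5],
b = (-6, 28/15, -2).
Solving gives a_0 = -3, a_1 = 14/5, a_2 = 0, so
  g(x) = 14*x/5 - 3.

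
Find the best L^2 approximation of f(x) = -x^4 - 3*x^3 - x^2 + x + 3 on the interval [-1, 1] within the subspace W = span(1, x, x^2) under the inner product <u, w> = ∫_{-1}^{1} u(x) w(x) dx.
g(x) = -13*x^2/7 - 4*x/5 + 108/35

The best approximation g ∈ W is the orthogonal projection of f onto W. Writing g = a_0 + a_1 x + a_2 x^2, the coefficients solve the normal equations G · a = b where
  G_{ij} = <φ_i, φ_j> and b_i = <f, φ_i>, with φ_0 = 1, φ_1 = x, φ_2 = x^2.
G =
  [2, 0, 2/3]
  [0, 2/3, 0]
  [2/3, 0, 2/5],
b = (74/15, -8/15, 46/35).
Solving gives a_0 = 108/35, a_1 = -4/5, a_2 = -13/7, so
  g(x) = -13*x^2/7 - 4*x/5 + 108/35.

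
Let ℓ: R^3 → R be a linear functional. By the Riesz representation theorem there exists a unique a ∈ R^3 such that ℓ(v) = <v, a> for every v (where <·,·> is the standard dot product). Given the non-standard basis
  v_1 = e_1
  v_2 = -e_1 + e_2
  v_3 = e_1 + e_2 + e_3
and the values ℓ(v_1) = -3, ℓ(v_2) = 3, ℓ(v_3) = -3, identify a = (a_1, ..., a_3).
a = (-3, 0, 0)

Write a = (a_1, ..., a_3) in the standard basis. For each basis vector v_i, ℓ(v_i) = <v_i, a> is a linear equation in the a_j's. Collect the n equations into a matrix system V a = ℓ, where row i of V is v_i (expressed in the standard basis). Since V is invertible (lower-triangular with 1s on the diagonal, up to permutation), solve by back-substitution:
  V =
[[1, 0, 0],
 [-1, 1, 0],
 [1, 1, 1]]
  V a = (-3, 3, -3)
Solving gives a = (-3, 0, 0).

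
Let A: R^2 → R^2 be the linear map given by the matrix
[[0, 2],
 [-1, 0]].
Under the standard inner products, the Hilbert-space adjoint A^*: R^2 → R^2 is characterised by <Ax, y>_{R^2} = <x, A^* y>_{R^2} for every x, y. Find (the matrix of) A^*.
A^* = A^T =
[[0, -1],
 [2, 0]]

For real matrices with standard dot products, the defining identity <Ax, y> = <x, A^* y> gives (Ax)^T y = x^T (A^*) y, i.e. x^T A^T y = x^T (A^*) y. Since this holds for all x, y, we must have A^* = A^T. Therefore
A^* =
[[0, -1],
 [2, 0]].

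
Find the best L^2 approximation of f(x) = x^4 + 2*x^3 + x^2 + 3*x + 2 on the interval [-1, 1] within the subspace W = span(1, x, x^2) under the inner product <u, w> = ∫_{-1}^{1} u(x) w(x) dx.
g(x) = 13*x^2/7 + 21*x/5 + 67/35

The best approximation g ∈ W is the orthogonal projection of f onto W. Writing g = a_0 + a_1 x + a_2 x^2, the coefficients solve the normal equations G · a = b where
  G_{ij} = <φ_i, φ_j> and b_i = <f, φ_i>, with φ_0 = 1, φ_1 = x, φ_2 = x^2.
G =
  [2, 0, 2/3]
  [0, 2/3, 0]
  [2/3, 0, 2/5],
b = (76/15, 14/5, 212/105).
Solving gives a_0 = 67/35, a_1 = 21/5, a_2 = 13/7, so
  g(x) = 13*x^2/7 + 21*x/5 + 67/35.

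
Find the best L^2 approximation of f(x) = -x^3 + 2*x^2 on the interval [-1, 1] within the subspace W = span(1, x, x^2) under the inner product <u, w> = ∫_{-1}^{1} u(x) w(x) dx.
g(x) = 2*x^2 - 3*x/5

The best approximation g ∈ W is the orthogonal projection of f onto W. Writing g = a_0 + a_1 x + a_2 x^2, the coefficients solve the normal equations G · a = b where
  G_{ij} = <φ_i, φ_j> and b_i = <f, φ_i>, with φ_0 = 1, φ_1 = x, φ_2 = x^2.
G =
  [2, 0, 2/3]
  [0, 2/3, 0]
  [2/3, 0, 2/5],
b = (4/3, -2/5, 4/5).
Solving gives a_0 = 0, a_1 = -3/5, a_2 = 2, so
  g(x) = 2*x^2 - 3*x/5.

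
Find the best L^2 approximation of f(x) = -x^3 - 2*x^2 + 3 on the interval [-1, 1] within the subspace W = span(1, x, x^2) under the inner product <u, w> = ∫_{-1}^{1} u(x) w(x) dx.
g(x) = -2*x^2 - 3*x/5 + 3

The best approximation g ∈ W is the orthogonal projection of f onto W. Writing g = a_0 + a_1 x + a_2 x^2, the coefficients solve the normal equations G · a = b where
  G_{ij} = <φ_i, φ_j> and b_i = <f, φ_i>, with φ_0 = 1, φ_1 = x, φ_2 = x^2.
G =
  [2, 0, 2/3]
  [0, 2/3, 0]
  [2/3, 0, 2/5],
b = (14/3, -2/5, 6/5).
Solving gives a_0 = 3, a_1 = -3/5, a_2 = -2, so
  g(x) = -2*x^2 - 3*x/5 + 3.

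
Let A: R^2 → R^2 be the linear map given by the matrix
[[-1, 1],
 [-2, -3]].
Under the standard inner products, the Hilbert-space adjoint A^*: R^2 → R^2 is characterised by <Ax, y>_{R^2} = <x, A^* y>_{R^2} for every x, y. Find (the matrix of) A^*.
A^* = A^T =
[[-1, -2],
 [1, -3]]

For real matrices with standard dot products, the defining identity <Ax, y> = <x, A^* y> gives (Ax)^T y = x^T (A^*) y, i.e. x^T A^T y = x^T (A^*) y. Since this holds for all x, y, we must have A^* = A^T. Therefore
A^* =
[[-1, -2],
 [1, -3]].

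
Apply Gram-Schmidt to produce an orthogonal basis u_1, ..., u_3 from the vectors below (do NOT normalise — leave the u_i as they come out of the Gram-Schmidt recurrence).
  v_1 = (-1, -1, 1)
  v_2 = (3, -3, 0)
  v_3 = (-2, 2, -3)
Orthogonal basis:
  u_1 = (-1, -1, 1)
  u_2 = (3, -3, 0)
  u_3 = (-1, -1, -2)

Apply the Gram-Schmidt recurrence
  u_1 = v_1
  u_i = v_i − Σ_{j<i} ((v_i · u_j) / (u_j · u_j)) · u_j.

Step by step this gives:
  u_1 = (-1, -1, 1)
  u_2 = (3, -3, 0)
  u_3 = (-1, -1, -2)

Orthogonality check:
  u_2 · u_1 = 0 (should be 0)
  u_3 · u_1 = 0 (should be 0)
  u_3 · u_2 = 0 (should be 0)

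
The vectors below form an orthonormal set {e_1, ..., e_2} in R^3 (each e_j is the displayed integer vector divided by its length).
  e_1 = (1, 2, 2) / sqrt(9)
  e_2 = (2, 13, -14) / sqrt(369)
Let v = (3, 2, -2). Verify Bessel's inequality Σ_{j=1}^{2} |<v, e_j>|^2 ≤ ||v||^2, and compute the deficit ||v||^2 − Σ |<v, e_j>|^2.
Σ |<v, e_j>|^2 = 441/41; ||v||^2 = 17; deficit = 256/41

Write each e_j = u_j / sqrt(<u_j, u_j>) where u_j is the displayed integer vector. Then <v, e_j> = <v, u_j> / sqrt(<u_j, u_j>), so |<v, e_j>|^2 = <v, u_j>^2 / <u_j, u_j>.
Coefficients: <v, e_1> = 3/sqrt(9), <v, e_2> = 60/sqrt(369).
Square and sum: Σ |<v, e_j>|^2 = 441/41.
Compute ||v||^2 = v·v = 17.
Deficit = 17 − 441/41 = 256/41 ≥ 0, confirming Bessel's inequality. (The deficit equals ||v − Σ <v,e_j> e_j||^2, the squared distance from v to span{e_j}.)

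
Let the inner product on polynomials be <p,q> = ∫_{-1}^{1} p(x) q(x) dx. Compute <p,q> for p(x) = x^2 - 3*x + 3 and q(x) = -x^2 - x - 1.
<p,q> = -106/15

Expand the product: p(x)·q(x) = -x^4 + 2*x^3 - x^2 - 3.
∫_{-1}^{1} of each monomial x^k gives [2/(k+1) if k even, 0 if k odd]. Integrating term-by-term (or equivalently evaluating the antiderivative F(x) = -x^5/5 + x^4/2 - x^3/3 - 3*x at the endpoints):
  F(1) − F(−1) = -91/30 − (121/30) = -106/15.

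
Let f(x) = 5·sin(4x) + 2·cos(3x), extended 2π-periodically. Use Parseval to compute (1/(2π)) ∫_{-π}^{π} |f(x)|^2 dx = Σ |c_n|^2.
Σ |c_n|^2 = 29/2

Expand |f|^2 and use orthogonality of {sin(nx), cos(mx)} on [-π, π]:
  ∫_{-π}^{π} sin(nx)^2 dx = π, ∫ cos(mx)^2 dx = π, and cross terms integrate to 0.
So ∫_{-π}^{π} f(x)^2 dx = 5^2 · π + 2^2 · π = (25 + 4)π.
Divide by 2π: (25 + 4)/2 = 29/2.
By Parseval, this equals Σ |c_n|^2.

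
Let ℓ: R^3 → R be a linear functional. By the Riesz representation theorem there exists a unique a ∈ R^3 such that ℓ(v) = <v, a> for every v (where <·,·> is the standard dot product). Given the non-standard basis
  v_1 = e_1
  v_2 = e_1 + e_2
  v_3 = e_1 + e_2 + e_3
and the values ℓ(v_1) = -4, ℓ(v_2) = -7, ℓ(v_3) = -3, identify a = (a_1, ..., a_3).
a = (-4, -3, 4)

Write a = (a_1, ..., a_3) in the standard basis. For each basis vector v_i, ℓ(v_i) = <v_i, a> is a linear equation in the a_j's. Collect the n equations into a matrix system V a = ℓ, where row i of V is v_i (expressed in the standard basis). Since V is invertible (lower-triangular with 1s on the diagonal, up to permutation), solve by back-substitution:
  V =
[[1, 0, 0],
 [1, 1, 0],
 [1, 1, 1]]
  V a = (-4, -7, -3)
Solving gives a = (-4, -3, 4).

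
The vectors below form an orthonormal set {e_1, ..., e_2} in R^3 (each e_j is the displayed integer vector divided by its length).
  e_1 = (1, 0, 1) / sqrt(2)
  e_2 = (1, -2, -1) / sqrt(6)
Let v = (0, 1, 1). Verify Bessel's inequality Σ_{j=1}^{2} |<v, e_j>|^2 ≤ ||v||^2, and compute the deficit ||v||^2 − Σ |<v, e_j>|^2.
Σ |<v, e_j>|^2 = 2; ||v||^2 = 2; deficit = 0

Write each e_j = u_j / sqrt(<u_j, u_j>) where u_j is the displayed integer vector. Then <v, e_j> = <v, u_j> / sqrt(<u_j, u_j>), so |<v, e_j>|^2 = <v, u_j>^2 / <u_j, u_j>.
Coefficients: <v, e_1> = 1/sqrt(2), <v, e_2> = -3/sqrt(6).
Square and sum: Σ |<v, e_j>|^2 = 2.
Compute ||v||^2 = v·v = 2.
Deficit = 2 − 2 = 0 ≥ 0, confirming Bessel's inequality. (The deficit equals ||v − Σ <v,e_j> e_j||^2, the squared distance from v to span{e_j}.)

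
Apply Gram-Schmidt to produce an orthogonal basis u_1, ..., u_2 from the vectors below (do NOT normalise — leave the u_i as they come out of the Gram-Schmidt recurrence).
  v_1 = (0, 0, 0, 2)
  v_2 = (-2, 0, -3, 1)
Orthogonal basis:
  u_1 = (0, 0, 0, 2)
  u_2 = (-2, 0, -3, 0)

Apply the Gram-Schmidt recurrence
  u_1 = v_1
  u_i = v_i − Σ_{j<i} ((v_i · u_j) / (u_j · u_j)) · u_j.

Step by step this gives:
  u_1 = (0, 0, 0, 2)
  u_2 = (-2, 0, -3, 0)

Orthogonality check:
  u_2 · u_1 = 0 (should be 0)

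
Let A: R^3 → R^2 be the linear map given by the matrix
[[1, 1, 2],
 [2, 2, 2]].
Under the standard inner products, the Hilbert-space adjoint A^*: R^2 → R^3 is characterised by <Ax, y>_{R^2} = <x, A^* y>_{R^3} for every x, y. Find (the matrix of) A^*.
A^* = A^T =
[[1, 2],
 [1, 2],
 [2, 2]]

For real matrices with standard dot products, the defining identity <Ax, y> = <x, A^* y> gives (Ax)^T y = x^T (A^*) y, i.e. x^T A^T y = x^T (A^*) y. Since this holds for all x, y, we must have A^* = A^T. Therefore
A^* =
[[1, 2],
 [1, 2],
 [2, 2]].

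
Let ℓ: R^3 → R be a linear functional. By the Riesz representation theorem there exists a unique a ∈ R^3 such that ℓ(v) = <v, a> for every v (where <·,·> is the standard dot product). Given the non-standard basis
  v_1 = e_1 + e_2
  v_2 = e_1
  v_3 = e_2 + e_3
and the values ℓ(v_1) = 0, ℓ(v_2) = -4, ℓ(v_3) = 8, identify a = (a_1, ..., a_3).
a = (-4, 4, 4)

Write a = (a_1, ..., a_3) in the standard basis. For each basis vector v_i, ℓ(v_i) = <v_i, a> is a linear equation in the a_j's. Collect the n equations into a matrix system V a = ℓ, where row i of V is v_i (expressed in the standard basis). Since V is invertible (lower-triangular with 1s on the diagonal, up to permutation), solve by back-substitution:
  V =
[[1, 1, 0],
 [1, 0, 0],
 [0, 1, 1]]
  V a = (0, -4, 8)
Solving gives a = (-4, 4, 4).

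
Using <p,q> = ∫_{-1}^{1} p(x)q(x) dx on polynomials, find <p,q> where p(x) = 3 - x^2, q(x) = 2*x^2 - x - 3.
<p,q> = -64/5

Expand the product: p(x)·q(x) = -2*x^4 + x^3 + 9*x^2 - 3*x - 9.
∫_{-1}^{1} of each monomial x^k gives [2/(k+1) if k even, 0 if k odd]. Integrating term-by-term (or equivalently evaluating the antiderivative F(x) = -2*x^5/5 + x^4/4 + 3*x^3 - 3*x^2/2 - 9*x at the endpoints):
  F(1) − F(−1) = -153/20 − (103/20) = -64/5.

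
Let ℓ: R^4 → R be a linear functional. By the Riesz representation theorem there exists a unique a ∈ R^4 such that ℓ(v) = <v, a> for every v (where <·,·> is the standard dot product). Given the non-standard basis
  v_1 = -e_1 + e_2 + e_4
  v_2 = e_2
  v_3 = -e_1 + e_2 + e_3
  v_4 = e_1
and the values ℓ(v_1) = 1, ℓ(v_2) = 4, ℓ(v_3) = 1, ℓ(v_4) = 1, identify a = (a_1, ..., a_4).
a = (1, 4, -2, -2)

Write a = (a_1, ..., a_4) in the standard basis. For each basis vector v_i, ℓ(v_i) = <v_i, a> is a linear equation in the a_j's. Collect the n equations into a matrix system V a = ℓ, where row i of V is v_i (expressed in the standard basis). Since V is invertible (lower-triangular with 1s on the diagonal, up to permutation), solve by back-substitution:
  V =
[[-1, 1, 0, 1],
 [0, 1, 0, 0],
 [-1, 1, 1, 0],
 [1, 0, 0, 0]]
  V a = (1, 4, 1, 1)
Solving gives a = (1, 4, -2, -2).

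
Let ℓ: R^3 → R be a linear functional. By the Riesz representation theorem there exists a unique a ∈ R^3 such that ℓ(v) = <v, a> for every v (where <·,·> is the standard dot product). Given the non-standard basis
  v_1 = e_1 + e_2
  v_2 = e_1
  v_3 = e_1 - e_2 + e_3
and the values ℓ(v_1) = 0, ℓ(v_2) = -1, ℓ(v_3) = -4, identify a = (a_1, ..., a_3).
a = (-1, 1, -2)

Write a = (a_1, ..., a_3) in the standard basis. For each basis vector v_i, ℓ(v_i) = <v_i, a> is a linear equation in the a_j's. Collect the n equations into a matrix system V a = ℓ, where row i of V is v_i (expressed in the standard basis). Since V is invertible (lower-triangular with 1s on the diagonal, up to permutation), solve by back-substitution:
  V =
[[1, 1, 0],
 [1, 0, 0],
 [1, -1, 1]]
  V a = (0, -1, -4)
Solving gives a = (-1, 1, -2).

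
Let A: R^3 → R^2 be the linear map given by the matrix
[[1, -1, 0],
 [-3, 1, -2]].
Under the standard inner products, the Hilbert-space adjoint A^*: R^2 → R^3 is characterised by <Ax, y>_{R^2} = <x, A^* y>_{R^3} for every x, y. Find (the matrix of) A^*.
A^* = A^T =
[[1, -3],
 [-1, 1],
 [0, -2]]

For real matrices with standard dot products, the defining identity <Ax, y> = <x, A^* y> gives (Ax)^T y = x^T (A^*) y, i.e. x^T A^T y = x^T (A^*) y. Since this holds for all x, y, we must have A^* = A^T. Therefore
A^* =
[[1, -3],
 [-1, 1],
 [0, -2]].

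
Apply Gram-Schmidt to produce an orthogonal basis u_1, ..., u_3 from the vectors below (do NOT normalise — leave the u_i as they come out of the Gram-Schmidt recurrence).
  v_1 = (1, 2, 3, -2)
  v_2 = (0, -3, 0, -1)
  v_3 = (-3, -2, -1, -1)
Orthogonal basis:
  u_1 = (1, 2, 3, -2)
  u_2 = (2/9, -23/9, 2/3, -13/9)
  u_3 = (-110/41, 29/82, -2/41, -87/82)

Apply the Gram-Schmidt recurrence
  u_1 = v_1
  u_i = v_i − Σ_{j<i} ((v_i · u_j) / (u_j · u_j)) · u_j.

Step by step this gives:
  u_1 = (1, 2, 3, -2)
  u_2 = (2/9, -23/9, 2/3, -13/9)
  u_3 = (-110/41, 29/82, -2/41, -87/82)

Orthogonality check:
  u_2 · u_1 = 0 (should be 0)
  u_3 · u_1 = 0 (should be 0)
  u_3 · u_2 = 0 (should be 0)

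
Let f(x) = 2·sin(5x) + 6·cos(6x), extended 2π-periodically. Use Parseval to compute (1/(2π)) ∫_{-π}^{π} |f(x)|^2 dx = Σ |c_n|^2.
Σ |c_n|^2 = 20

Expand |f|^2 and use orthogonality of {sin(nx), cos(mx)} on [-π, π]:
  ∫_{-π}^{π} sin(nx)^2 dx = π, ∫ cos(mx)^2 dx = π, and cross terms integrate to 0.
So ∫_{-π}^{π} f(x)^2 dx = 2^2 · π + 6^2 · π = (4 + 36)π.
Divide by 2π: (4 + 36)/2 = 20.
By Parseval, this equals Σ |c_n|^2.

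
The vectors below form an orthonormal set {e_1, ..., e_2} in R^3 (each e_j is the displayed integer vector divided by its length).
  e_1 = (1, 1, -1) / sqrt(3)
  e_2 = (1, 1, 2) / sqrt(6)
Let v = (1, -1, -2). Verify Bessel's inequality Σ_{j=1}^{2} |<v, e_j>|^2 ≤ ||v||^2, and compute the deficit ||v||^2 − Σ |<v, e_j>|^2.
Σ |<v, e_j>|^2 = 4; ||v||^2 = 6; deficit = 2

Write each e_j = u_j / sqrt(<u_j, u_j>) where u_j is the displayed integer vector. Then <v, e_j> = <v, u_j> / sqrt(<u_j, u_j>), so |<v, e_j>|^2 = <v, u_j>^2 / <u_j, u_j>.
Coefficients: <v, e_1> = 2/sqrt(3), <v, e_2> = -4/sqrt(6).
Square and sum: Σ |<v, e_j>|^2 = 4.
Compute ||v||^2 = v·v = 6.
Deficit = 6 − 4 = 2 ≥ 0, confirming Bessel's inequality. (The deficit equals ||v − Σ <v,e_j> e_j||^2, the squared distance from v to span{e_j}.)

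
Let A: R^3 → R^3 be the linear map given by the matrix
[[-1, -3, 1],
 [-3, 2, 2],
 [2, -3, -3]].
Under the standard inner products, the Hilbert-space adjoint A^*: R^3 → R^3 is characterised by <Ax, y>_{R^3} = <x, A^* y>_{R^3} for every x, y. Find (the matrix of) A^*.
A^* = A^T =
[[-1, -3, 2],
 [-3, 2, -3],
 [1, 2, -3]]

For real matrices with standard dot products, the defining identity <Ax, y> = <x, A^* y> gives (Ax)^T y = x^T (A^*) y, i.e. x^T A^T y = x^T (A^*) y. Since this holds for all x, y, we must have A^* = A^T. Therefore
A^* =
[[-1, -3, 2],
 [-3, 2, -3],
 [1, 2, -3]].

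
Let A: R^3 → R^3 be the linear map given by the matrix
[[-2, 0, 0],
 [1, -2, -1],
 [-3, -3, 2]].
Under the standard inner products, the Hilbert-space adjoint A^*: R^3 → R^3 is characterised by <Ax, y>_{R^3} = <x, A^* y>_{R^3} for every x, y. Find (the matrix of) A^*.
A^* = A^T =
[[-2, 1, -3],
 [0, -2, -3],
 [0, -1, 2]]

For real matrices with standard dot products, the defining identity <Ax, y> = <x, A^* y> gives (Ax)^T y = x^T (A^*) y, i.e. x^T A^T y = x^T (A^*) y. Since this holds for all x, y, we must have A^* = A^T. Therefore
A^* =
[[-2, 1, -3],
 [0, -2, -3],
 [0, -1, 2]].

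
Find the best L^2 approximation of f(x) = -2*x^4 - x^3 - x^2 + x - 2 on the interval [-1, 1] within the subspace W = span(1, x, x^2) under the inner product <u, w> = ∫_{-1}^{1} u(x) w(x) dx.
g(x) = -19*x^2/7 + 2*x/5 - 64/35

The best approximation g ∈ W is the orthogonal projection of f onto W. Writing g = a_0 + a_1 x + a_2 x^2, the coefficients solve the normal equations G · a = b where
  G_{ij} = <φ_i, φ_j> and b_i = <f, φ_i>, with φ_0 = 1, φ_1 = x, φ_2 = x^2.
G =
  [2, 0, 2/3]
  [0, 2/3, 0]
  [2/3, 0, 2/5],
b = (-82/15, 4/15, -242/105).
Solving gives a_0 = -64/35, a_1 = 2/5, a_2 = -19/7, so
  g(x) = -19*x^2/7 + 2*x/5 - 64/35.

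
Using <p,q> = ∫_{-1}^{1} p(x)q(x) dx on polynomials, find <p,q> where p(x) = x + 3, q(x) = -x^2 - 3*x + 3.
<p,q> = 14

Expand the product: p(x)·q(x) = -x^3 - 6*x^2 - 6*x + 9.
∫_{-1}^{1} of each monomial x^k gives [2/(k+1) if k even, 0 if k odd]. Integrating term-by-term (or equivalently evaluating the antiderivative F(x) = -x^4/4 - 2*x^3 - 3*x^2 + 9*x at the endpoints):
  F(1) − F(−1) = 15/4 − (-41/4) = 14.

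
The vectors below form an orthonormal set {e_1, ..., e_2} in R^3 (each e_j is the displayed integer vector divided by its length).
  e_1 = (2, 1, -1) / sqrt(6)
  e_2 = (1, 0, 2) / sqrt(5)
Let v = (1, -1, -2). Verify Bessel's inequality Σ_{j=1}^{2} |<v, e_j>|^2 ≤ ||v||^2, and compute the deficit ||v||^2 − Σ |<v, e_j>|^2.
Σ |<v, e_j>|^2 = 33/10; ||v||^2 = 6; deficit = 27/10

Write each e_j = u_j / sqrt(<u_j, u_j>) where u_j is the displayed integer vector. Then <v, e_j> = <v, u_j> / sqrt(<u_j, u_j>), so |<v, e_j>|^2 = <v, u_j>^2 / <u_j, u_j>.
Coefficients: <v, e_1> = 3/sqrt(6), <v, e_2> = -3/sqrt(5).
Square and sum: Σ |<v, e_j>|^2 = 33/10.
Compute ||v||^2 = v·v = 6.
Deficit = 6 − 33/10 = 27/10 ≥ 0, confirming Bessel's inequality. (The deficit equals ||v − Σ <v,e_j> e_j||^2, the squared distance from v to span{e_j}.)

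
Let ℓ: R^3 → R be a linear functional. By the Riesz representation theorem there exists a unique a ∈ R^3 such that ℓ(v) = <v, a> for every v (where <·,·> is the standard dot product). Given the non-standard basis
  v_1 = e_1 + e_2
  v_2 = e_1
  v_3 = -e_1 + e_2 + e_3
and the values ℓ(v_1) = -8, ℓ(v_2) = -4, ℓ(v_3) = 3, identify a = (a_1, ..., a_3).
a = (-4, -4, 3)

Write a = (a_1, ..., a_3) in the standard basis. For each basis vector v_i, ℓ(v_i) = <v_i, a> is a linear equation in the a_j's. Collect the n equations into a matrix system V a = ℓ, where row i of V is v_i (expressed in the standard basis). Since V is invertible (lower-triangular with 1s on the diagonal, up to permutation), solve by back-substitution:
  V =
[[1, 1, 0],
 [1, 0, 0],
 [-1, 1, 1]]
  V a = (-8, -4, 3)
Solving gives a = (-4, -4, 3).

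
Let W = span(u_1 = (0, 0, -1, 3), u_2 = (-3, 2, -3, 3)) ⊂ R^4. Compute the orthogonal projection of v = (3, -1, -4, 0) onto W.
proj_W(v) = (57/83, -38/83, 1/83, 111/83)

Set up U = [u_1 | ... | u_2] ∈ R^(4×2). The projector onto W = col(U) is P = U (U^T U)^(-1) U^T.
Compute U^T U =
  [10, 12]
  [12, 31],
and U^T v = (4, 1).
Solve U^T U · c = U^T v for the coefficients: c = (56/83, -19/83). The projection is proj_W(v) = U c.
Check: (v - proj_W(v)) · u_1 = 0  (should be 0).
Check: (v - proj_W(v)) · u_2 = 0  (should be 0).
Result: proj_W(v) = (57/83, -38/83, 1/83, 111/83).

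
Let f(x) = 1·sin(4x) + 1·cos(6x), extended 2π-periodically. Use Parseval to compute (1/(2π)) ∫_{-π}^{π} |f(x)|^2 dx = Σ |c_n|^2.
Σ |c_n|^2 = 1

Expand |f|^2 and use orthogonality of {sin(nx), cos(mx)} on [-π, π]:
  ∫_{-π}^{π} sin(nx)^2 dx = π, ∫ cos(mx)^2 dx = π, and cross terms integrate to 0.
So ∫_{-π}^{π} f(x)^2 dx = 1^2 · π + 1^2 · π = (1 + 1)π.
Divide by 2π: (1 + 1)/2 = 1.
By Parseval, this equals Σ |c_n|^2.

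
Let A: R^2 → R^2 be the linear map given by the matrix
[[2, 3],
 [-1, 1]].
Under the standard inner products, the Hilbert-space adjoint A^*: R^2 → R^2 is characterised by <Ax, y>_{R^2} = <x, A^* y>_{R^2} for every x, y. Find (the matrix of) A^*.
A^* = A^T =
[[2, -1],
 [3, 1]]

For real matrices with standard dot products, the defining identity <Ax, y> = <x, A^* y> gives (Ax)^T y = x^T (A^*) y, i.e. x^T A^T y = x^T (A^*) y. Since this holds for all x, y, we must have A^* = A^T. Therefore
A^* =
[[2, -1],
 [3, 1]].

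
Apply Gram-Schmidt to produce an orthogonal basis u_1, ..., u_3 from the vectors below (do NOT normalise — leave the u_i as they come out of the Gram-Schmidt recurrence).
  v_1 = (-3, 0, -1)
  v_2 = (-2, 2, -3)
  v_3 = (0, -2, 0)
Orthogonal basis:
  u_1 = (-3, 0, -1)
  u_2 = (7/10, 2, -21/10)
  u_3 = (28/89, -98/89, -84/89)

Apply the Gram-Schmidt recurrence
  u_1 = v_1
  u_i = v_i − Σ_{j<i} ((v_i · u_j) / (u_j · u_j)) · u_j.

Step by step this gives:
  u_1 = (-3, 0, -1)
  u_2 = (7/10, 2, -21/10)
  u_3 = (28/89, -98/89, -84/89)

Orthogonality check:
  u_2 · u_1 = 0 (should be 0)
  u_3 · u_1 = 0 (should be 0)
  u_3 · u_2 = 0 (should be 0)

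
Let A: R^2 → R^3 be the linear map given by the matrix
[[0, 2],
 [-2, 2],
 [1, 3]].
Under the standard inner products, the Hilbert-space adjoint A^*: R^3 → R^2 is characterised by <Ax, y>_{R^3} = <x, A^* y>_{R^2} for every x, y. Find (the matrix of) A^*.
A^* = A^T =
[[0, -2, 1],
 [2, 2, 3]]

For real matrices with standard dot products, the defining identity <Ax, y> = <x, A^* y> gives (Ax)^T y = x^T (A^*) y, i.e. x^T A^T y = x^T (A^*) y. Since this holds for all x, y, we must have A^* = A^T. Therefore
A^* =
[[0, -2, 1],
 [2, 2, 3]].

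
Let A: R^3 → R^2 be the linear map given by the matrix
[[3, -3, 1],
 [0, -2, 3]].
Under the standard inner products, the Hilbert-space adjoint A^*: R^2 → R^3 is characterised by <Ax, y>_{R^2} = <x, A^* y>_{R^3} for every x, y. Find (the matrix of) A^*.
A^* = A^T =
[[3, 0],
 [-3, -2],
 [1, 3]]

For real matrices with standard dot products, the defining identity <Ax, y> = <x, A^* y> gives (Ax)^T y = x^T (A^*) y, i.e. x^T A^T y = x^T (A^*) y. Since this holds for all x, y, we must have A^* = A^T. Therefore
A^* =
[[3, 0],
 [-3, -2],
 [1, 3]].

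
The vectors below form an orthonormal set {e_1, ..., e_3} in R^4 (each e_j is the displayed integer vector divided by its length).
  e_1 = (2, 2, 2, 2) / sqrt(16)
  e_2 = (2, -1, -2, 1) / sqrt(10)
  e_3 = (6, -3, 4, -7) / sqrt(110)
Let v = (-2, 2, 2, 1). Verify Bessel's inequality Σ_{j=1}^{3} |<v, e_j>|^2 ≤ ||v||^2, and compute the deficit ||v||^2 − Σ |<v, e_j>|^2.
Σ |<v, e_j>|^2 = 571/44; ||v||^2 = 13; deficit = 1/44

Write each e_j = u_j / sqrt(<u_j, u_j>) where u_j is the displayed integer vector. Then <v, e_j> = <v, u_j> / sqrt(<u_j, u_j>), so |<v, e_j>|^2 = <v, u_j>^2 / <u_j, u_j>.
Coefficients: <v, e_1> = 6/sqrt(16), <v, e_2> = -9/sqrt(10), <v, e_3> = -17/sqrt(110).
Square and sum: Σ |<v, e_j>|^2 = 571/44.
Compute ||v||^2 = v·v = 13.
Deficit = 13 − 571/44 = 1/44 ≥ 0, confirming Bessel's inequality. (The deficit equals ||v − Σ <v,e_j> e_j||^2, the squared distance from v to span{e_j}.)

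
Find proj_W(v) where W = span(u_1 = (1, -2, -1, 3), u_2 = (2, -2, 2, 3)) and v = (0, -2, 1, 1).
proj_W(v) = (123/146, -66/73, 105/146, 99/73)

Set up U = [u_1 | ... | u_2] ∈ R^(4×2). The projector onto W = col(U) is P = U (U^T U)^(-1) U^T.
Compute U^T U =
  [15, 13]
  [13, 21],
and U^T v = (6, 9).
Solve U^T U · c = U^T v for the coefficients: c = (9/146, 57/146). The projection is proj_W(v) = U c.
Check: (v - proj_W(v)) · u_1 = 0  (should be 0).
Check: (v - proj_W(v)) · u_2 = 0  (should be 0).
Result: proj_W(v) = (123/146, -66/73, 105/146, 99/73).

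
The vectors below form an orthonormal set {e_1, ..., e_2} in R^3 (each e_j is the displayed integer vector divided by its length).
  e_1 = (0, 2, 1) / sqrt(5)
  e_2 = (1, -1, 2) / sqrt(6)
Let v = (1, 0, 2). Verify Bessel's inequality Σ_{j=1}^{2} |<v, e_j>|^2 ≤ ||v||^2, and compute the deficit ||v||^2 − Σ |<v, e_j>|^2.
Σ |<v, e_j>|^2 = 149/30; ||v||^2 = 5; deficit = 1/30

Write each e_j = u_j / sqrt(<u_j, u_j>) where u_j is the displayed integer vector. Then <v, e_j> = <v, u_j> / sqrt(<u_j, u_j>), so |<v, e_j>|^2 = <v, u_j>^2 / <u_j, u_j>.
Coefficients: <v, e_1> = 2/sqrt(5), <v, e_2> = 5/sqrt(6).
Square and sum: Σ |<v, e_j>|^2 = 149/30.
Compute ||v||^2 = v·v = 5.
Deficit = 5 − 149/30 = 1/30 ≥ 0, confirming Bessel's inequality. (The deficit equals ||v − Σ <v,e_j> e_j||^2, the squared distance from v to span{e_j}.)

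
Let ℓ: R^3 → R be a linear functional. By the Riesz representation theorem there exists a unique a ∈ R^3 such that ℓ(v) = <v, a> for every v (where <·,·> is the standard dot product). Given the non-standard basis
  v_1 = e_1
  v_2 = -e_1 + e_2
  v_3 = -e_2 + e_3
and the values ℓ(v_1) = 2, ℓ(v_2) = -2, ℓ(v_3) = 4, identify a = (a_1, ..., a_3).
a = (2, 0, 4)

Write a = (a_1, ..., a_3) in the standard basis. For each basis vector v_i, ℓ(v_i) = <v_i, a> is a linear equation in the a_j's. Collect the n equations into a matrix system V a = ℓ, where row i of V is v_i (expressed in the standard basis). Since V is invertible (lower-triangular with 1s on the diagonal, up to permutation), solve by back-substitution:
  V =
[[1, 0, 0],
 [-1, 1, 0],
 [0, -1, 1]]
  V a = (2, -2, 4)
Solving gives a = (2, 0, 4).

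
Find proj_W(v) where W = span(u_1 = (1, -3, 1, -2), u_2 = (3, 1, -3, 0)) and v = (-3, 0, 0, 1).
proj_W(v) = (-143/69, 18/23, 82/69, 61/69)

Set up U = [u_1 | ... | u_2] ∈ R^(4×2). The projector onto W = col(U) is P = U (U^T U)^(-1) U^T.
Compute U^T U =
  [15, -3]
  [-3, 19],
and U^T v = (-5, -9).
Solve U^T U · c = U^T v for the coefficients: c = (-61/138, -25/46). The projection is proj_W(v) = U c.
Check: (v - proj_W(v)) · u_1 = 0  (should be 0).
Check: (v - proj_W(v)) · u_2 = 0  (should be 0).
Result: proj_W(v) = (-143/69, 18/23, 82/69, 61/69).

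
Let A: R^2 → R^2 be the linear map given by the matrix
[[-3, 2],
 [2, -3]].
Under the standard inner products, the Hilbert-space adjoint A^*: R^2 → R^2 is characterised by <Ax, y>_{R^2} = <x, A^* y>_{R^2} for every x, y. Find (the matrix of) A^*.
A^* = A^T =
[[-3, 2],
 [2, -3]]

For real matrices with standard dot products, the defining identity <Ax, y> = <x, A^* y> gives (Ax)^T y = x^T (A^*) y, i.e. x^T A^T y = x^T (A^*) y. Since this holds for all x, y, we must have A^* = A^T. Therefore
A^* =
[[-3, 2],
 [2, -3]].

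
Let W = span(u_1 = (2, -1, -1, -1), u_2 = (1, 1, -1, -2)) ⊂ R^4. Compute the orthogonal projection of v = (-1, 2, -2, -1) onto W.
proj_W(v) = (-5/11, 2, -4/11, -17/11)

Set up U = [u_1 | ... | u_2] ∈ R^(4×2). The projector onto W = col(U) is P = U (U^T U)^(-1) U^T.
Compute U^T U =
  [7, 4]
  [4, 7],
and U^T v = (-1, 5).
Solve U^T U · c = U^T v for the coefficients: c = (-9/11, 13/11). The projection is proj_W(v) = U c.
Check: (v - proj_W(v)) · u_1 = 0  (should be 0).
Check: (v - proj_W(v)) · u_2 = 0  (should be 0).
Result: proj_W(v) = (-5/11, 2, -4/11, -17/11).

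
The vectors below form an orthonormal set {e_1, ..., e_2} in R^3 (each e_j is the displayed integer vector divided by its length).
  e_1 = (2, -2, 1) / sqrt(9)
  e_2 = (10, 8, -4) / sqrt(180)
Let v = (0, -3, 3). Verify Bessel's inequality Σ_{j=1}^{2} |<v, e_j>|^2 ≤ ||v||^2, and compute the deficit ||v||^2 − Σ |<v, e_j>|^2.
Σ |<v, e_j>|^2 = 81/5; ||v||^2 = 18; deficit = 9/5

Write each e_j = u_j / sqrt(<u_j, u_j>) where u_j is the displayed integer vector. Then <v, e_j> = <v, u_j> / sqrt(<u_j, u_j>), so |<v, e_j>|^2 = <v, u_j>^2 / <u_j, u_j>.
Coefficients: <v, e_1> = 9/sqrt(9), <v, e_2> = -36/sqrt(180).
Square and sum: Σ |<v, e_j>|^2 = 81/5.
Compute ||v||^2 = v·v = 18.
Deficit = 18 − 81/5 = 9/5 ≥ 0, confirming Bessel's inequality. (The deficit equals ||v − Σ <v,e_j> e_j||^2, the squared distance from v to span{e_j}.)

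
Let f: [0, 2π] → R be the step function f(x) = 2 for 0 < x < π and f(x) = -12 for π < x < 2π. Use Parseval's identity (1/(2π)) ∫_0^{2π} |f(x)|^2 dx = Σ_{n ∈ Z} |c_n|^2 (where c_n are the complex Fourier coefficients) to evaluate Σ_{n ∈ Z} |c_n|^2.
Σ |c_n|^2 = 74

Parseval equates the L^2 energy of f (normalised by 1/(2π)) with the ℓ^2 sum of its Fourier coefficients: (1/(2π)) ∫_0^{2π} |f|^2 = Σ |c_n|^2.
Compute the left side: (1/(2π)) [∫_0^π 2^2 dx + ∫_π^{2π} (-12)^2 dx] = (1/(2π)) · (4π + 144π) = (4 + 144)/2 = 74.
So Σ_{n ∈ Z} |c_n|^2 = 74.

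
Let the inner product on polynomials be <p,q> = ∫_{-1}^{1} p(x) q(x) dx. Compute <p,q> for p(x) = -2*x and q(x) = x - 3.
<p,q> = -4/3

Expand the product: p(x)·q(x) = -2*x^2 + 6*x.
∫_{-1}^{1} of each monomial x^k gives [2/(k+1) if k even, 0 if k odd]. Integrating term-by-term (or equivalently evaluating the antiderivative F(x) = -2*x^3/3 + 3*x^2 at the endpoints):
  F(1) − F(−1) = 7/3 − (11/3) = -4/3.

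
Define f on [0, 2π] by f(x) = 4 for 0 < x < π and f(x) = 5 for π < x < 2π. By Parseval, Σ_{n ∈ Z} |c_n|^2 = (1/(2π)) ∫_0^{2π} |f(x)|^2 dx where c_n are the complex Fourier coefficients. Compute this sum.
Σ |c_n|^2 = 41/2

Parseval equates the L^2 energy of f (normalised by 1/(2π)) with the ℓ^2 sum of its Fourier coefficients: (1/(2π)) ∫_0^{2π} |f|^2 = Σ |c_n|^2.
Compute the left side: (1/(2π)) [∫_0^π 4^2 dx + ∫_π^{2π} 5^2 dx] = (1/(2π)) · (16π + 25π) = (16 + 25)/2 = 41/2.
So Σ_{n ∈ Z} |c_n|^2 = 41/2.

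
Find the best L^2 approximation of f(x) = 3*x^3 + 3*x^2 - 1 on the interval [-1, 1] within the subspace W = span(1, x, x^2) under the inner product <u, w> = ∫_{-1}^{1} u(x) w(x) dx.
g(x) = 3*x^2 + 9*x/5 - 1

The best approximation g ∈ W is the orthogonal projection of f onto W. Writing g = a_0 + a_1 x + a_2 x^2, the coefficients solve the normal equations G · a = b where
  G_{ij} = <φ_i, φ_j> and b_i = <f, φ_i>, with φ_0 = 1, φ_1 = x, φ_2 = x^2.
G =
  [2, 0, 2/3]
  [0, 2/3, 0]
  [2/3, 0, 2/5],
b = (0, 6/5, 8/15).
Solving gives a_0 = -1, a_1 = 9/5, a_2 = 3, so
  g(x) = 3*x^2 + 9*x/5 - 1.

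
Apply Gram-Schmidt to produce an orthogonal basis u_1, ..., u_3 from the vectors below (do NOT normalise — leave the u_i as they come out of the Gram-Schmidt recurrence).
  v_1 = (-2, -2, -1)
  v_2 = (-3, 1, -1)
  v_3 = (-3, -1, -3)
Orthogonal basis:
  u_1 = (-2, -2, -1)
  u_2 = (-17/9, 19/9, -4/9)
  u_3 = (21/37, 7/37, -56/37)

Apply the Gram-Schmidt recurrence
  u_1 = v_1
  u_i = v_i − Σ_{j<i} ((v_i · u_j) / (u_j · u_j)) · u_j.

Step by step this gives:
  u_1 = (-2, -2, -1)
  u_2 = (-17/9, 19/9, -4/9)
  u_3 = (21/37, 7/37, -56/37)

Orthogonality check:
  u_2 · u_1 = 0 (should be 0)
  u_3 · u_1 = 0 (should be 0)
  u_3 · u_2 = 0 (should be 0)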